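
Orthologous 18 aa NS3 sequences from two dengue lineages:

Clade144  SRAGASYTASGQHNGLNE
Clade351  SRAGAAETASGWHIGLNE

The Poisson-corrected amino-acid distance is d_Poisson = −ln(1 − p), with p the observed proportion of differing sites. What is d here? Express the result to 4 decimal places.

0.2513

Mismatches occur at site 6 (S→A), site 7 (Y→E), site 12 (Q→W), site 14 (N→I).
p = 4/18 = 0.222222.
d = −ln(1 − 0.222222) = −ln(0.777778) = 0.2513.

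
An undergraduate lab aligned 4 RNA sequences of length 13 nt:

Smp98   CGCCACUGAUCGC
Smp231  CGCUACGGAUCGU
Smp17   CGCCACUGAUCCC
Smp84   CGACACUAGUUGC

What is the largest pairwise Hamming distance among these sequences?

Pairwise Hamming distances:
  Smp98 vs Smp231: 3
  Smp98 vs Smp17: 1
  Smp98 vs Smp84: 4
  Smp231 vs Smp17: 4
  Smp231 vs Smp84: 7
  Smp17 vs Smp84: 5
The largest is 7, between Smp231 and Smp84.

7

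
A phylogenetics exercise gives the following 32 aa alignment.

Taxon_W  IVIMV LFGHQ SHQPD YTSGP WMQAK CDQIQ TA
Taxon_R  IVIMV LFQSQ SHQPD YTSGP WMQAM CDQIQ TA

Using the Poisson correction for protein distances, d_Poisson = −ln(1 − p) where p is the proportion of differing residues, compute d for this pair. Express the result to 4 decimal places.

Mismatches occur at site 8 (G↔Q), site 9 (H↔S), site 25 (K↔M).
p = 3/32 = 0.093750.
d = −ln(1 − 0.093750) = −ln(0.906250) = 0.0984.

0.0984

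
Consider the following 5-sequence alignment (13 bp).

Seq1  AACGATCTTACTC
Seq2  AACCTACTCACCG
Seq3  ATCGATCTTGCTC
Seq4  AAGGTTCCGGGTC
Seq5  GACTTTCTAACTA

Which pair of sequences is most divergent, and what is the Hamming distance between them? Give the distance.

Pairwise Hamming distances:
  Seq1 vs Seq2: 6
  Seq1 vs Seq3: 2
  Seq1 vs Seq4: 6
  Seq1 vs Seq5: 5
  Seq2 vs Seq3: 8
  Seq2 vs Seq4: 9
  Seq2 vs Seq5: 6
  Seq3 vs Seq4: 6
  Seq3 vs Seq5: 7
  Seq4 vs Seq5: 8
The largest is 9, between Seq2 and Seq4.

9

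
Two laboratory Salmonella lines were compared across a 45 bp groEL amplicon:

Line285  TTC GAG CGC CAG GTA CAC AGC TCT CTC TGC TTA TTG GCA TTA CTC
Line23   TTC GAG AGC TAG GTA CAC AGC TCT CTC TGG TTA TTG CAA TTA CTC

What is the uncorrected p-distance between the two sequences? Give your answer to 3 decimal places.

0.111

The sequences differ at positions 7 (C/A), 10 (C/T), 30 (C/G), 37 (G/C), 38 (C/A).
There are 5 differences over 45 sites, so p = 5/45 = 0.111.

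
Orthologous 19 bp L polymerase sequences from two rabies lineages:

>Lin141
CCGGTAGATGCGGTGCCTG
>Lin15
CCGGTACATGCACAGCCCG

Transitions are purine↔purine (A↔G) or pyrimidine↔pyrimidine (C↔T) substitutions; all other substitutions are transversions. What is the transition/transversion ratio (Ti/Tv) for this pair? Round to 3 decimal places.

The sequences differ at positions 7 (G/C, transversion), 12 (G/A, transition), 13 (G/C, transversion), 14 (T/A, transversion), 18 (T/C, transition).
Of the 5 differences, 2 transitions and 3 transversions, so Ti/Tv = 2/3 = 0.667.

0.667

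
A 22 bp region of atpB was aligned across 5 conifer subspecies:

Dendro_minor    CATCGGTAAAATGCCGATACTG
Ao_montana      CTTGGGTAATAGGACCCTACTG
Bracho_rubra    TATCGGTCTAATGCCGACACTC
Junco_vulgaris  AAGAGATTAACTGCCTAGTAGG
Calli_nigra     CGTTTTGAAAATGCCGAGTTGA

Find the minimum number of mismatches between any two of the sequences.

5

Pairwise Hamming distances:
  Dendro_minor vs Ao_montana: 7
  Dendro_minor vs Bracho_rubra: 5
  Dendro_minor vs Junco_vulgaris: 11
  Dendro_minor vs Calli_nigra: 10
  Ao_montana vs Bracho_rubra: 12
  Ao_montana vs Junco_vulgaris: 16
  Ao_montana vs Calli_nigra: 15
  Bracho_rubra vs Junco_vulgaris: 13
  Bracho_rubra vs Calli_nigra: 13
  Junco_vulgaris vs Calli_nigra: 12
The smallest is 5, between Dendro_minor and Bracho_rubra.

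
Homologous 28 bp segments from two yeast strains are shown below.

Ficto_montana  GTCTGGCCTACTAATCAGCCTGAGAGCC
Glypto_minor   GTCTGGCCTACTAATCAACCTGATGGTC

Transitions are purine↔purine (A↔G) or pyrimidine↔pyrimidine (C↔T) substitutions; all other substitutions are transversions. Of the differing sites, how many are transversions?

The sequences differ at positions 18 (G/A, transition), 24 (G/T, transversion), 25 (A/G, transition), 27 (C/T, transition).
Of the 4 differences, 3 transitions and 1 transversion, so the answer is 1.

1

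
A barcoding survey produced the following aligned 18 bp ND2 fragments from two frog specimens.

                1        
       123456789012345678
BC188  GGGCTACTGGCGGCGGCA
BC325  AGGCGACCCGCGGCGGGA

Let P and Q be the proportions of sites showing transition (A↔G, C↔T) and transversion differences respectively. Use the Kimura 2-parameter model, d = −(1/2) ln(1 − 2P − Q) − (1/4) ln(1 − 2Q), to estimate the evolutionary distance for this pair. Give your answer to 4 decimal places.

0.3476

Differing sites — 1:G/A (Ti); 5:T/G (Tv); 8:T/C (Ti); 9:G/C (Tv); 17:C/G (Tv).
Of the 5 differences, 2 transitions and 3 transversions over 18 sites: P = 2/18 = 0.111111, Q = 3/18 = 0.166667.
d = −0.5·ln(0.611111) − 0.25·ln(0.666666) = −0.5·(-0.492477) − 0.25·(-0.405466) = 0.3476.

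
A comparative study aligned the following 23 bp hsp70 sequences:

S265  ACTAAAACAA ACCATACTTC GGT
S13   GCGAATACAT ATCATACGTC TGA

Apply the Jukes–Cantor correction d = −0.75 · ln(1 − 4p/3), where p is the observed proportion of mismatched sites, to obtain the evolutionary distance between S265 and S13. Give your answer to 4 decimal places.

Differing sites — 1:A/G; 3:T/G; 6:A/T; 10:A/T; 12:C/T; 18:T/G; 21:G/T; 23:T/A.
p = 8/23 = 0.347826.
d = −0.75 · ln(1 − (4/3)·0.347826) = −0.75 · ln(0.536232) = −0.75 · (-0.623188) = 0.4674.

0.4674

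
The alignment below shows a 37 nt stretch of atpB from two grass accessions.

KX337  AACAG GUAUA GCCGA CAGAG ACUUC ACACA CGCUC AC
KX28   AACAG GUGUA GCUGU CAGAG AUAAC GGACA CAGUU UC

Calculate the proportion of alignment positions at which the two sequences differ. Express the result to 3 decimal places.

0.324

Mismatches occur at site 8 (A↔G), site 13 (C↔U), site 15 (A↔U), site 22 (C↔U), site 23 (U↔A), site 24 (U↔A), site 26 (A↔G), site 27 (C↔G), site 32 (G↔A), site 33 (C↔G), site 35 (C↔U), site 36 (A↔U).
There are 12 differences over 37 sites, so p = 12/37 = 0.324.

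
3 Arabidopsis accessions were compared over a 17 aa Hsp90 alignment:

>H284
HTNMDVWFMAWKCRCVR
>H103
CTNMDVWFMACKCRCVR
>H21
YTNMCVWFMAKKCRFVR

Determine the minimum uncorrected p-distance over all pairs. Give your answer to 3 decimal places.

Pairwise Hamming distances:
  H284 vs H103: 2
  H284 vs H21: 4
  H103 vs H21: 4
The smallest is 2 mismatches, between H284 and H103; p = 2/17 = 0.118.

0.118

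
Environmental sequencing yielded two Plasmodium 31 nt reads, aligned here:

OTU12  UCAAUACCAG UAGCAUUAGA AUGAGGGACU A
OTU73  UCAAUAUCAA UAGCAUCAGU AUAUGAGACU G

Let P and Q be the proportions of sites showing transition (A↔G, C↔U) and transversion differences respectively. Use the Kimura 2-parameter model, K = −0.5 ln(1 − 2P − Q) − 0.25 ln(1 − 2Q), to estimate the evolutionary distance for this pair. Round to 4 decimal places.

0.3349

Differing sites — 7:C/U (Ti); 10:G/A (Ti); 17:U/C (Ti); 20:A/U (Tv); 23:G/A (Ti); 24:A/U (Tv); 26:G/A (Ti); 31:A/G (Ti).
Of the 8 differences, 6 transitions and 2 transversions over 31 sites: P = 6/31 = 0.193548, Q = 2/31 = 0.064516.
d = −0.5·ln(0.548388) − 0.25·ln(0.870968) = −0.5·(-0.600772) − 0.25·(-0.138150) = 0.3349.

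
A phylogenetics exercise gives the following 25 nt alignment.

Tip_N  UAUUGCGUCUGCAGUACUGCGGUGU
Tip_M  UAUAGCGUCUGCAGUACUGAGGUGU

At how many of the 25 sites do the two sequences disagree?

Mismatches occur at site 4 (U↔A), site 20 (C↔A).
That gives 2 mismatches out of 25 aligned sites, so the Hamming distance is 2.

2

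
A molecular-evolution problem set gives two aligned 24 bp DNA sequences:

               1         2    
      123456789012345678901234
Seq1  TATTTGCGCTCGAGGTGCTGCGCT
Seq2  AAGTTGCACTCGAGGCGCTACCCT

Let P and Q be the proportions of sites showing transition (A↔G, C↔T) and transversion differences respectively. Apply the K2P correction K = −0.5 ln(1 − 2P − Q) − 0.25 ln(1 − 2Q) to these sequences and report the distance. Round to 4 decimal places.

0.3069

Mismatches occur at site 1 (T/A, transversion), site 3 (T/G, transversion), site 8 (G/A, transition), site 16 (T/C, transition), site 20 (G/A, transition), site 22 (G/C, transversion).
Of the 6 differences, 3 transitions and 3 transversions over 24 sites: P = 3/24 = 0.125000, Q = 3/24 = 0.125000.
d = −0.5·ln(0.625000) − 0.25·ln(0.750000) = −0.5·(-0.470004) − 0.25·(-0.287682) = 0.3069.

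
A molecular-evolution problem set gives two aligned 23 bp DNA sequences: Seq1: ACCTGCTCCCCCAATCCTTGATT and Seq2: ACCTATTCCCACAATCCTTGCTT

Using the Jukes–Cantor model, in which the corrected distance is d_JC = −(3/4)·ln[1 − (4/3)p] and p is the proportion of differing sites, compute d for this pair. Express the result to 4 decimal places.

0.1979

Differing sites — 5:G/A; 6:C/T; 11:C/A; 21:A/C.
p = 4/23 = 0.173913.
d = −0.75 · ln(1 − (4/3)·0.173913) = −0.75 · ln(0.768116) = −0.75 · (-0.263815) = 0.1979.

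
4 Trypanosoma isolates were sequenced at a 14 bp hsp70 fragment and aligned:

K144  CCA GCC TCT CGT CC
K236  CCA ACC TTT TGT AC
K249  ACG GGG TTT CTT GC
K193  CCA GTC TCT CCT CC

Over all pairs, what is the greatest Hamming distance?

Pairwise Hamming distances:
  K144 vs K236: 4
  K144 vs K249: 7
  K144 vs K193: 2
  K236 vs K249: 8
  K236 vs K193: 6
  K249 vs K193: 7
The largest is 8, between K236 and K249.

8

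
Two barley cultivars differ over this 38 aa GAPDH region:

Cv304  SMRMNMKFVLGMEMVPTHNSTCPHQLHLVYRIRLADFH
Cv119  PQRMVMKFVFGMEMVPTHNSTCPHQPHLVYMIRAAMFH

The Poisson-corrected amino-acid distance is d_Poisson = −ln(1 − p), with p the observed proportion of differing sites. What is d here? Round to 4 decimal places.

Mismatches occur at site 1 (S↔P), site 2 (M↔Q), site 5 (N↔V), site 10 (L↔F), site 26 (L↔P), site 31 (R↔M), site 34 (L↔A), site 36 (D↔M).
p = 8/38 = 0.210526.
d = −ln(1 − 0.210526) = −ln(0.789474) = 0.2364.

0.2364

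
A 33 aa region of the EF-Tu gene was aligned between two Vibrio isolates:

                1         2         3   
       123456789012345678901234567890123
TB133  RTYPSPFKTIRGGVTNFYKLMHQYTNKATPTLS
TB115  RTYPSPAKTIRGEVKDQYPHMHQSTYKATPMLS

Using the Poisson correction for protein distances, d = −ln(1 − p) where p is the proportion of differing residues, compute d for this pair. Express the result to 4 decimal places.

0.3610

The sequences differ at positions 7 (F/A), 13 (G/E), 15 (T/K), 16 (N/D), 17 (F/Q), 19 (K/P), 20 (L/H), 24 (Y/S), 26 (N/Y), 31 (T/M).
p = 10/33 = 0.303030.
d = −ln(1 − 0.303030) = −ln(0.696970) = 0.3610.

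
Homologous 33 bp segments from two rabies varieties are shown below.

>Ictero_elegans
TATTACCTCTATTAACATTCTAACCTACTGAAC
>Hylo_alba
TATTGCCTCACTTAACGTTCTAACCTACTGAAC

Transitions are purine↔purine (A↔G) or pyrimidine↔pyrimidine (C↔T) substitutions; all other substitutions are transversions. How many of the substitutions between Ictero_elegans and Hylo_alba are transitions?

Differing sites — 5:A/G (Ti); 10:T/A (Tv); 11:A/C (Tv); 17:A/G (Ti).
Of the 4 differences, 2 transitions and 2 transversions, so the answer is 2.

2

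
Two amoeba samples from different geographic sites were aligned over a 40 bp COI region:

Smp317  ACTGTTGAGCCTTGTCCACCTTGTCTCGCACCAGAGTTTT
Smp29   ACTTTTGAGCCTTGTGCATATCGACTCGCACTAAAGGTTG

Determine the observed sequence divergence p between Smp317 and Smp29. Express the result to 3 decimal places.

0.250

Mismatches occur at site 4 (G↔T), site 16 (C↔G), site 19 (C↔T), site 20 (C↔A), site 22 (T↔C), site 24 (T↔A), site 32 (C↔T), site 34 (G↔A), site 37 (T↔G), site 40 (T↔G).
There are 10 differences over 40 sites, so p = 10/40 = 0.250.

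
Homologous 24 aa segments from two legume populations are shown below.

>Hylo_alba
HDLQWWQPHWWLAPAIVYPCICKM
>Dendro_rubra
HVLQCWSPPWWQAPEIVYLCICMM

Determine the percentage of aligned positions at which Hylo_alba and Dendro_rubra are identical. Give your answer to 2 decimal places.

Differing sites — 2:D/V; 5:W/C; 7:Q/S; 9:H/P; 12:L/Q; 15:A/E; 19:P/L; 23:K/M.
16 of the 24 sites match, so the percent identity is 16/24 × 100 = 66.67%.

66.67%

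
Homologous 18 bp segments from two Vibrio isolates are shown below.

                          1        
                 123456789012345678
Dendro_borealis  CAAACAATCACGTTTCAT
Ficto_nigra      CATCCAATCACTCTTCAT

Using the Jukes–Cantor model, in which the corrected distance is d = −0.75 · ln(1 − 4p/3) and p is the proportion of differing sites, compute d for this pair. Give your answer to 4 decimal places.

Mismatches occur at site 3 (A→T), site 4 (A→C), site 12 (G→T), site 13 (T→C).
p = 4/18 = 0.222222.
d = −0.75 · ln(1 − (4/3)·0.222222) = −0.75 · ln(0.703704) = −0.75 · (-0.351397) = 0.2635.

0.2635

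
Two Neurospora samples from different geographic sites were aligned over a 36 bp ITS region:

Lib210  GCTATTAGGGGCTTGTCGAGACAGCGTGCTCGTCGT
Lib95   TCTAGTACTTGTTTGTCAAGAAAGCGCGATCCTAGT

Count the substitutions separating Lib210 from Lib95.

12

Differing sites — 1:G/T; 5:T/G; 8:G/C; 9:G/T; 10:G/T; 12:C/T; 18:G/A; 22:C/A; 27:T/C; 29:C/A; 32:G/C; 34:C/A.
That gives 12 mismatches out of 36 aligned sites, so the Hamming distance is 12.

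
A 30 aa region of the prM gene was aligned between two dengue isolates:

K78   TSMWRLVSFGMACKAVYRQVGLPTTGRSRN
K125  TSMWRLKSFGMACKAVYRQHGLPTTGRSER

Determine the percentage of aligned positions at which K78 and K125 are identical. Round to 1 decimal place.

86.7%

Mismatches occur at site 7 (V↔K), site 20 (V↔H), site 29 (R↔E), site 30 (N↔R).
26 of the 30 sites match, so the percent identity is 26/30 × 100 = 86.7%.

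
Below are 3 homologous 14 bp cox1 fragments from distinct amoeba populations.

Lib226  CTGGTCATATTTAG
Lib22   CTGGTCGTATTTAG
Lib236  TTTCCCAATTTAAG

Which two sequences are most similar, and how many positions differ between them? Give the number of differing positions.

Pairwise Hamming distances:
  Lib226 vs Lib22: 1
  Lib226 vs Lib236: 7
  Lib22 vs Lib236: 8
The smallest is 1, between Lib226 and Lib22.

1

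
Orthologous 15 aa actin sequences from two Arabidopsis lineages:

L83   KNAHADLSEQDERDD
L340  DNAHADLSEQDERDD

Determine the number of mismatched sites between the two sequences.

Differing sites — 1:K/D.
That gives 1 mismatch out of 15 aligned sites, so the Hamming distance is 1.

1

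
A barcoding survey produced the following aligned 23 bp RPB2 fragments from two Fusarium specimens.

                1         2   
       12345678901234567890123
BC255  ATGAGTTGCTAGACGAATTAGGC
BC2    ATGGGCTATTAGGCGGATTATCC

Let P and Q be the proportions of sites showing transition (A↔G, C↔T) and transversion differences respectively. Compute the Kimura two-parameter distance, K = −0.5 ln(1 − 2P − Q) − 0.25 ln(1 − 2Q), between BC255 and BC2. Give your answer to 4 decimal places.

Mismatches occur at site 4 (A↔G, transition), site 6 (T↔C, transition), site 8 (G↔A, transition), site 9 (C↔T, transition), site 13 (A↔G, transition), site 16 (A↔G, transition), site 21 (G↔T, transversion), site 22 (G↔C, transversion).
Of the 8 differences, 6 transitions and 2 transversions over 23 sites: P = 6/23 = 0.260870, Q = 2/23 = 0.086957.
d = −0.5·ln(0.391303) − 0.25·ln(0.826086) = −0.5·(-0.938273) − 0.25·(-0.191056) = 0.5169.

0.5169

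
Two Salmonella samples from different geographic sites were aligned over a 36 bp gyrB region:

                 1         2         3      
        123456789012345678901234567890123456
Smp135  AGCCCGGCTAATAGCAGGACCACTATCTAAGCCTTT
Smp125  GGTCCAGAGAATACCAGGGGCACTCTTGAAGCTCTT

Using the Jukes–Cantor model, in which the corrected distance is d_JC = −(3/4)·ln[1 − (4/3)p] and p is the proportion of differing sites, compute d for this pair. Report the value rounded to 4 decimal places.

0.4926

The sequences differ at positions 1 (A/G), 3 (C/T), 6 (G/A), 8 (C/A), 9 (T/G), 14 (G/C), 19 (A/G), 20 (C/G), 25 (A/C), 27 (C/T), 28 (T/G), 33 (C/T), 34 (T/C).
p = 13/36 = 0.361111.
d = −0.75 · ln(1 − (4/3)·0.361111) = −0.75 · ln(0.518519) = −0.75 · (-0.656779) = 0.4926.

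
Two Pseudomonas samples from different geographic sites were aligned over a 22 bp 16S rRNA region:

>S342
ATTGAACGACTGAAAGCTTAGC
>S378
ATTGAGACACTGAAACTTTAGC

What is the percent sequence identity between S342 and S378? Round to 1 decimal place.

77.3%

The sequences differ at positions 6 (A/G), 7 (C/A), 8 (G/C), 16 (G/C), 17 (C/T).
17 of the 22 sites match, so the percent identity is 17/22 × 100 = 77.3%.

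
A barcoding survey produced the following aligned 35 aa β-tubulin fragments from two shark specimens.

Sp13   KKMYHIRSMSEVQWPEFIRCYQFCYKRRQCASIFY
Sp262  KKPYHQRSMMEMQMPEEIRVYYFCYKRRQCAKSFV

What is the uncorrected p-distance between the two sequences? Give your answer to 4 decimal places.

0.3143

Mismatches occur at site 3 (M↔P), site 6 (I↔Q), site 10 (S↔M), site 12 (V↔M), site 14 (W↔M), site 17 (F↔E), site 20 (C↔V), site 22 (Q↔Y), site 32 (S↔K), site 33 (I↔S), site 35 (Y↔V).
There are 11 differences over 35 sites, so p = 11/35 = 0.3143.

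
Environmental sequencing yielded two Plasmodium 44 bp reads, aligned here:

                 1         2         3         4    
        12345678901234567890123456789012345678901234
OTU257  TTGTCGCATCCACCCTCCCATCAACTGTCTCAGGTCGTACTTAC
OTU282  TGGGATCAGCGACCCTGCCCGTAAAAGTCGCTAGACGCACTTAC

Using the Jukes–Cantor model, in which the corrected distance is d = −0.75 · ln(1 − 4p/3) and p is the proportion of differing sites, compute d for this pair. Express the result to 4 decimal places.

Mismatches occur at site 2 (T/G), site 4 (T/G), site 5 (C/A), site 6 (G/T), site 9 (T/G), site 11 (C/G), site 17 (C/G), site 20 (A/C), site 21 (T/G), site 22 (C/T), site 25 (C/A), site 26 (T/A), site 30 (T/G), site 32 (A/T), site 33 (G/A), site 35 (T/A), site 38 (T/C).
p = 17/44 = 0.386364.
d = −0.75 · ln(1 − (4/3)·0.386364) = −0.75 · ln(0.484848) = −0.75 · (-0.723920) = 0.5429.

0.5429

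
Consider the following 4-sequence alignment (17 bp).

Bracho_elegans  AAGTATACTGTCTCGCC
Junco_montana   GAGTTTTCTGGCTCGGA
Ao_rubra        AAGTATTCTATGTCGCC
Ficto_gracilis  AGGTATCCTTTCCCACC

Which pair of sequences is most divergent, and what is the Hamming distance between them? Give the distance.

Pairwise Hamming distances:
  Bracho_elegans vs Junco_montana: 6
  Bracho_elegans vs Ao_rubra: 3
  Bracho_elegans vs Ficto_gracilis: 5
  Junco_montana vs Ao_rubra: 7
  Junco_montana vs Ficto_gracilis: 10
  Ao_rubra vs Ficto_gracilis: 6
The largest is 10, between Junco_montana and Ficto_gracilis.

10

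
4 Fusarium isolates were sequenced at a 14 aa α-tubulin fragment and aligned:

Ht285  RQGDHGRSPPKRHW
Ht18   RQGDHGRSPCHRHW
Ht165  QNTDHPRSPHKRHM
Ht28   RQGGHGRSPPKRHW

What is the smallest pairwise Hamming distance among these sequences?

Pairwise Hamming distances:
  Ht285 vs Ht18: 2
  Ht285 vs Ht165: 6
  Ht285 vs Ht28: 1
  Ht18 vs Ht165: 7
  Ht18 vs Ht28: 3
  Ht165 vs Ht28: 7
The smallest is 1, between Ht285 and Ht28.

1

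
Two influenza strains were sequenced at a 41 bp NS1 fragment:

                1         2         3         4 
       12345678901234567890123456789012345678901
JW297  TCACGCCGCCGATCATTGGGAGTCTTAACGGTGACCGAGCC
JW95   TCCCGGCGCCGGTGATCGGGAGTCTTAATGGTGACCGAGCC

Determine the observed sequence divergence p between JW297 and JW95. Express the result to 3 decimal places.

0.146

Differing sites — 3:A/C; 6:C/G; 12:A/G; 14:C/G; 17:T/C; 29:C/T.
There are 6 differences over 41 sites, so p = 6/41 = 0.146.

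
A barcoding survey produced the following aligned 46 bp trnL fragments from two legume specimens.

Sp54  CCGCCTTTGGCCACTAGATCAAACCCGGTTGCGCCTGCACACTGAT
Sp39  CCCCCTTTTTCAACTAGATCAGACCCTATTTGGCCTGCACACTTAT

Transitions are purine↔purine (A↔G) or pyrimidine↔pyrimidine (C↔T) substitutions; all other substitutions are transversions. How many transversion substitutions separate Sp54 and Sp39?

Mismatches occur at site 3 (G/C, transversion), site 9 (G/T, transversion), site 10 (G/T, transversion), site 12 (C/A, transversion), site 22 (A/G, transition), site 27 (G/T, transversion), site 28 (G/A, transition), site 31 (G/T, transversion), site 32 (C/G, transversion), site 44 (G/T, transversion).
Of the 10 differences, 2 transitions and 8 transversions, so the answer is 8.

8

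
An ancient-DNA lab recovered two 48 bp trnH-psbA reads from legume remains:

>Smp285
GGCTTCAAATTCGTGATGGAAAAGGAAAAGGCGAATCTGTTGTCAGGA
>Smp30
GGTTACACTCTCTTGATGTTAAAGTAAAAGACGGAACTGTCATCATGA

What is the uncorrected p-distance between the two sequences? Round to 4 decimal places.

0.3125

The sequences differ at positions 3 (C/T), 5 (T/A), 8 (A/C), 9 (A/T), 10 (T/C), 13 (G/T), 19 (G/T), 20 (A/T), 25 (G/T), 31 (G/A), 34 (A/G), 36 (T/A), 41 (T/C), 42 (G/A), 46 (G/T).
There are 15 differences over 48 sites, so p = 15/48 = 0.3125.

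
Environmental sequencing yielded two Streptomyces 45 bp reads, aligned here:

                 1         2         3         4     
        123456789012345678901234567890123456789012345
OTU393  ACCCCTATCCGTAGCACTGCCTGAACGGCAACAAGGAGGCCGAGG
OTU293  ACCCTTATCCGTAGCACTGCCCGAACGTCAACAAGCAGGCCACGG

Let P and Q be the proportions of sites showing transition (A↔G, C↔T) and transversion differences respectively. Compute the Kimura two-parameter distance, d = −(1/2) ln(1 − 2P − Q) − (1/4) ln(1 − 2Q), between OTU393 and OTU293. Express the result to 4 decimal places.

Differing sites — 5:C/T (Ti); 22:T/C (Ti); 28:G/T (Tv); 36:G/C (Tv); 42:G/A (Ti); 43:A/C (Tv).
Of the 6 differences, 3 transitions and 3 transversions over 45 sites: P = 3/45 = 0.066667, Q = 3/45 = 0.066667.
d = −0.5·ln(0.799999) − 0.25·ln(0.866666) = −0.5·(-0.223145) − 0.25·(-0.143102) = 0.1473.

0.1473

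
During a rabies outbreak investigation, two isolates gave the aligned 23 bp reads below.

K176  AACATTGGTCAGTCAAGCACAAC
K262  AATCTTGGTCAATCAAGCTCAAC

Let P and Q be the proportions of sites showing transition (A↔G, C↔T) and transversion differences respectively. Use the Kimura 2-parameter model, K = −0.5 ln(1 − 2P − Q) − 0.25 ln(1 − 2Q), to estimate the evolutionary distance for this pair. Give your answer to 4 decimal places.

Mismatches occur at site 3 (C↔T, transition), site 4 (A↔C, transversion), site 12 (G↔A, transition), site 19 (A↔T, transversion).
Of the 4 differences, 2 transitions and 2 transversions over 23 sites: P = 2/23 = 0.086957, Q = 2/23 = 0.086957.
d = −0.5·ln(0.739129) − 0.25·ln(0.826086) = −0.5·(-0.302283) − 0.25·(-0.191056) = 0.1989.

0.1989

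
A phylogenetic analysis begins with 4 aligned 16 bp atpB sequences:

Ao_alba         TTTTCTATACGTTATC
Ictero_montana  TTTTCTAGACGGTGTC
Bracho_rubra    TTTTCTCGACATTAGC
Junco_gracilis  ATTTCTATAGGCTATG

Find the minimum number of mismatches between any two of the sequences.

Pairwise Hamming distances:
  Ao_alba vs Ictero_montana: 3
  Ao_alba vs Bracho_rubra: 4
  Ao_alba vs Junco_gracilis: 4
  Ictero_montana vs Bracho_rubra: 5
  Ictero_montana vs Junco_gracilis: 6
  Bracho_rubra vs Junco_gracilis: 8
The smallest is 3, between Ao_alba and Ictero_montana.

3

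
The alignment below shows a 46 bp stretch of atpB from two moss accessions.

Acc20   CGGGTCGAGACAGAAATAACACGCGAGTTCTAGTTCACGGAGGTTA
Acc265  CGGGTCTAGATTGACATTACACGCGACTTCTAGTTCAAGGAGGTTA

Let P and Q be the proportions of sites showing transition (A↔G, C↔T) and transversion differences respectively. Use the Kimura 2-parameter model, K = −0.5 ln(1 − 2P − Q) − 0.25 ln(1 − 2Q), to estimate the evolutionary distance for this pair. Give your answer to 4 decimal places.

The sequences differ at positions 7 (G/T, transversion), 11 (C/T, transition), 12 (A/T, transversion), 15 (A/C, transversion), 18 (A/T, transversion), 27 (G/C, transversion), 38 (C/A, transversion).
Of the 7 differences, 1 transition and 6 transversions over 46 sites: P = 1/46 = 0.021739, Q = 6/46 = 0.130435.
d = −0.5·ln(0.826087) − 0.25·ln(0.739130) = −0.5·(-0.191055) − 0.25·(-0.302281) = 0.1711.

0.1711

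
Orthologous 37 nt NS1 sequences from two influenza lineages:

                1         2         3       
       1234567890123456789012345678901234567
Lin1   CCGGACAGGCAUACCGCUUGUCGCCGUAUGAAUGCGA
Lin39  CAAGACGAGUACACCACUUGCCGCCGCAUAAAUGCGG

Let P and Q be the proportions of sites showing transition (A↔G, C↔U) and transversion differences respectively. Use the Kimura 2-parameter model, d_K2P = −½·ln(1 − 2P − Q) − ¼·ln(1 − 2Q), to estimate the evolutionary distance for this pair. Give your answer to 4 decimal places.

Differing sites — 2:C/A (Tv); 3:G/A (Ti); 7:A/G (Ti); 8:G/A (Ti); 10:C/U (Ti); 12:U/C (Ti); 16:G/A (Ti); 21:U/C (Ti); 27:U/C (Ti); 30:G/A (Ti); 37:A/G (Ti).
Of the 11 differences, 10 transitions and 1 transversion over 37 sites: P = 10/37 = 0.270270, Q = 1/37 = 0.027027.
d = −0.5·ln(0.432433) − 0.25·ln(0.945946) = −0.5·(-0.838328) − 0.25·(-0.055570) = 0.4331.

0.4331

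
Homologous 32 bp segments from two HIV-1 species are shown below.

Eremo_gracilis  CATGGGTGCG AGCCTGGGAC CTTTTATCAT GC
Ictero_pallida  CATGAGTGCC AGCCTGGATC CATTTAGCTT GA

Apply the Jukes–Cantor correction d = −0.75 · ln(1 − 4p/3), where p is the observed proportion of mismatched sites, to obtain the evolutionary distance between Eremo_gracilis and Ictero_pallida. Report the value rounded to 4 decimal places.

0.3041

The sequences differ at positions 5 (G/A), 10 (G/C), 18 (G/A), 19 (A/T), 22 (T/A), 27 (T/G), 29 (A/T), 32 (C/A).
p = 8/32 = 0.250000.
d = −0.75 · ln(1 − (4/3)·0.250000) = −0.75 · ln(0.666667) = −0.75 · (-0.405465) = 0.3041.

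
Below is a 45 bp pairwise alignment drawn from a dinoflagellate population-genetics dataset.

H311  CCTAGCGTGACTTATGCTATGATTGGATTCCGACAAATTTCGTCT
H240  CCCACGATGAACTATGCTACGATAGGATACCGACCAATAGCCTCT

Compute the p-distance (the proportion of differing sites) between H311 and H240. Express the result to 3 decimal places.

0.289

The sequences differ at positions 3 (T/C), 5 (G/C), 6 (C/G), 7 (G/A), 11 (C/A), 12 (T/C), 20 (T/C), 24 (T/A), 29 (T/A), 35 (A/C), 39 (T/A), 40 (T/G), 42 (G/C).
There are 13 differences over 45 sites, so p = 13/45 = 0.289.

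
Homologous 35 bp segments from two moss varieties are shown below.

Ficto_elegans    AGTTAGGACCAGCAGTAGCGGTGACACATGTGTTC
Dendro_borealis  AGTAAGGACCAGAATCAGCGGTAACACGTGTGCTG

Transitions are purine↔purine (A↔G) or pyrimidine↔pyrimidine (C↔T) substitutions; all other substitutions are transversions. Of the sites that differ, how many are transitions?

Mismatches occur at site 4 (T↔A, transversion), site 13 (C↔A, transversion), site 15 (G↔T, transversion), site 16 (T↔C, transition), site 23 (G↔A, transition), site 28 (A↔G, transition), site 33 (T↔C, transition), site 35 (C↔G, transversion).
Of the 8 differences, 4 transitions and 4 transversions, so the answer is 4.

4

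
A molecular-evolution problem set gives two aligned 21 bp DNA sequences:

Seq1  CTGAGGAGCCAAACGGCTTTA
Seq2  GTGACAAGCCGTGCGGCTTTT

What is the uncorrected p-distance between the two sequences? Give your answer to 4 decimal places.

0.3333

Mismatches occur at site 1 (C→G), site 5 (G→C), site 6 (G→A), site 11 (A→G), site 12 (A→T), site 13 (A→G), site 21 (A→T).
There are 7 differences over 21 sites, so p = 7/21 = 0.3333.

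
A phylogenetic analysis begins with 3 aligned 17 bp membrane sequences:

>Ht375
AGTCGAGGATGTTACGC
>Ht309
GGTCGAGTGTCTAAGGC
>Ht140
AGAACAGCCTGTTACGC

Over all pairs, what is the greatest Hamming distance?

9

Pairwise Hamming distances:
  Ht375 vs Ht309: 6
  Ht375 vs Ht140: 5
  Ht309 vs Ht140: 9
The largest is 9, between Ht309 and Ht140.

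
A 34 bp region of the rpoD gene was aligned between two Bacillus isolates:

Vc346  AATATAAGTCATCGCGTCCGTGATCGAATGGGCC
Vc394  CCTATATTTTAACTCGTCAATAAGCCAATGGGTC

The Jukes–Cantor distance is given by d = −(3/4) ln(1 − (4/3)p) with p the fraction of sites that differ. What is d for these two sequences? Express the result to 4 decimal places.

0.5347

Differing sites — 1:A/C; 2:A/C; 7:A/T; 8:G/T; 10:C/T; 12:T/A; 14:G/T; 19:C/A; 20:G/A; 22:G/A; 24:T/G; 26:G/C; 33:C/T.
p = 13/34 = 0.382353.
d = −0.75 · ln(1 − (4/3)·0.382353) = −0.75 · ln(0.490196) = −0.75 · (-0.712950) = 0.5347.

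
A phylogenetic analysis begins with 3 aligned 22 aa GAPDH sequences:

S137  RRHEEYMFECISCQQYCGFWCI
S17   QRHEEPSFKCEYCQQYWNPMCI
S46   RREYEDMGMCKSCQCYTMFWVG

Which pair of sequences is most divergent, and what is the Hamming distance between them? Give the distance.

16

Pairwise Hamming distances:
  S137 vs S17: 10
  S137 vs S46: 11
  S17 vs S46: 16
The largest is 16, between S17 and S46.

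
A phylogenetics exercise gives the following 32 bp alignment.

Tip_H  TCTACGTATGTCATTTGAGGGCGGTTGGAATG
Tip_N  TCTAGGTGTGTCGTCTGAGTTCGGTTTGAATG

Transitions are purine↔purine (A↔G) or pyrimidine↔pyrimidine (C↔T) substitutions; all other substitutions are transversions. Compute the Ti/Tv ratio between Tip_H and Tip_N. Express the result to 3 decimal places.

The sequences differ at positions 5 (C/G, transversion), 8 (A/G, transition), 13 (A/G, transition), 15 (T/C, transition), 20 (G/T, transversion), 21 (G/T, transversion), 27 (G/T, transversion).
Of the 7 differences, 3 transitions and 4 transversions, so Ti/Tv = 3/4 = 0.750.

0.750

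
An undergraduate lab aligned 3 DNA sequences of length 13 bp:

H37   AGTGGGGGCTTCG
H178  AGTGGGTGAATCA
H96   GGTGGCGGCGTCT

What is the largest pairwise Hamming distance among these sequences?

Pairwise Hamming distances:
  H37 vs H178: 4
  H37 vs H96: 4
  H178 vs H96: 6
The largest is 6, between H178 and H96.

6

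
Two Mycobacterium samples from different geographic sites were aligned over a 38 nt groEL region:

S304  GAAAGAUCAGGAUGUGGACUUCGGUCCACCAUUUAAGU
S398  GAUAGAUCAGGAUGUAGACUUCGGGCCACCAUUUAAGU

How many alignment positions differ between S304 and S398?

Differing sites — 3:A/U; 16:G/A; 25:U/G.
That gives 3 mismatches out of 38 aligned sites, so the Hamming distance is 3.

3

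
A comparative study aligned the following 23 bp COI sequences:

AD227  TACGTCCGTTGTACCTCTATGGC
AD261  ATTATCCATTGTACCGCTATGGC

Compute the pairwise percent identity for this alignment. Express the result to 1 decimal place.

73.9%

Mismatches occur at site 1 (T→A), site 2 (A→T), site 3 (C→T), site 4 (G→A), site 8 (G→A), site 16 (T→G).
17 of the 23 sites match, so the percent identity is 17/23 × 100 = 73.9%.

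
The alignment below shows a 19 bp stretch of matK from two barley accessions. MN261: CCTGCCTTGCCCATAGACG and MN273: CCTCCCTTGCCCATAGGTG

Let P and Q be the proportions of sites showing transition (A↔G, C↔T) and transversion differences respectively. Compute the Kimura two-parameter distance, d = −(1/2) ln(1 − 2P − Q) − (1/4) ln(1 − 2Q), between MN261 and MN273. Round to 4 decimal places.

The sequences differ at positions 4 (G/C, transversion), 17 (A/G, transition), 18 (C/T, transition).
Of the 3 differences, 2 transitions and 1 transversion over 19 sites: P = 2/19 = 0.105263, Q = 1/19 = 0.052632.
d = −0.5·ln(0.736842) − 0.25·ln(0.894736) = −0.5·(-0.305382) − 0.25·(-0.111227) = 0.1805.

0.1805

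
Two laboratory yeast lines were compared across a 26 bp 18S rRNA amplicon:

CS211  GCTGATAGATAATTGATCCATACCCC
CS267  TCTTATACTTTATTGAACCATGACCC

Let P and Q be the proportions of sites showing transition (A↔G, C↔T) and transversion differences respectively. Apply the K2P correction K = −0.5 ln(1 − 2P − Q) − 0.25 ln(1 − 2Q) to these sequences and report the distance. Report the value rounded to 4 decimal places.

0.4057

Differing sites — 1:G/T (Tv); 4:G/T (Tv); 8:G/C (Tv); 9:A/T (Tv); 11:A/T (Tv); 17:T/A (Tv); 22:A/G (Ti); 23:C/A (Tv).
Of the 8 differences, 1 transition and 7 transversions over 26 sites: P = 1/26 = 0.038462, Q = 7/26 = 0.269231.
d = −0.5·ln(0.653845) − 0.25·ln(0.461538) = −0.5·(-0.424885) − 0.25·(-0.773191) = 0.4057.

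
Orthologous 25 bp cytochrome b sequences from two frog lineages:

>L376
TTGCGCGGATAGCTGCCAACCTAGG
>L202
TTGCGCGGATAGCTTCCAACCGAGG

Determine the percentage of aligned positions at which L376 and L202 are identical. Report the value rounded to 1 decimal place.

The sequences differ at positions 15 (G/T), 22 (T/G).
23 of the 25 sites match, so the percent identity is 23/25 × 100 = 92.0%.

92.0%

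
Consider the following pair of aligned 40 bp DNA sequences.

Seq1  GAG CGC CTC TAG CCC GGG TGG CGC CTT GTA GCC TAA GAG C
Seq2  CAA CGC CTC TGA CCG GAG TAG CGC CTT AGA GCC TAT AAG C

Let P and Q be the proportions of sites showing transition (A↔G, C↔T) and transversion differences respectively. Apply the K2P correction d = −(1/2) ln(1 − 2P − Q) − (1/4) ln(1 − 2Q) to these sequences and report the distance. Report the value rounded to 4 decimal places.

Mismatches occur at site 1 (G↔C, transversion), site 3 (G↔A, transition), site 11 (A↔G, transition), site 12 (G↔A, transition), site 15 (C↔G, transversion), site 17 (G↔A, transition), site 20 (G↔A, transition), site 28 (G↔A, transition), site 29 (T↔G, transversion), site 36 (A↔T, transversion), site 37 (G↔A, transition).
Of the 11 differences, 7 transitions and 4 transversions over 40 sites: P = 7/40 = 0.175000, Q = 4/40 = 0.100000.
d = −0.5·ln(0.550000) − 0.25·ln(0.800000) = −0.5·(-0.597837) − 0.25·(-0.223144) = 0.3547.

0.3547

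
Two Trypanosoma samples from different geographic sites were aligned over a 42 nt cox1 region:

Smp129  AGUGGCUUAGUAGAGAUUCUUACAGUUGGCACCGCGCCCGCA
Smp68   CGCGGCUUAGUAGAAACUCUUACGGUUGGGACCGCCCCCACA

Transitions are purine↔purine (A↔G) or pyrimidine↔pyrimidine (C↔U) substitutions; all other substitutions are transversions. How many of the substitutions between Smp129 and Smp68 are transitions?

5

Differing sites — 1:A/C (Tv); 3:U/C (Ti); 15:G/A (Ti); 17:U/C (Ti); 24:A/G (Ti); 30:C/G (Tv); 36:G/C (Tv); 40:G/A (Ti).
Of the 8 differences, 5 transitions and 3 transversions, so the answer is 5.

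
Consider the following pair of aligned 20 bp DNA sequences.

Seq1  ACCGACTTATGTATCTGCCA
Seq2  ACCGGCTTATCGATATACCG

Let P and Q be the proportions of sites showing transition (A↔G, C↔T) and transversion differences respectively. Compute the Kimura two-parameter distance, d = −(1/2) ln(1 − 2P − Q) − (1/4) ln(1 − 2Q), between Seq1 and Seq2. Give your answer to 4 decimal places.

The sequences differ at positions 5 (A/G, transition), 11 (G/C, transversion), 12 (T/G, transversion), 15 (C/A, transversion), 17 (G/A, transition), 20 (A/G, transition).
Of the 6 differences, 3 transitions and 3 transversions over 20 sites: P = 3/20 = 0.150000, Q = 3/20 = 0.150000.
d = −0.5·ln(0.550000) − 0.25·ln(0.700000) = −0.5·(-0.597837) − 0.25·(-0.356675) = 0.3881.

0.3881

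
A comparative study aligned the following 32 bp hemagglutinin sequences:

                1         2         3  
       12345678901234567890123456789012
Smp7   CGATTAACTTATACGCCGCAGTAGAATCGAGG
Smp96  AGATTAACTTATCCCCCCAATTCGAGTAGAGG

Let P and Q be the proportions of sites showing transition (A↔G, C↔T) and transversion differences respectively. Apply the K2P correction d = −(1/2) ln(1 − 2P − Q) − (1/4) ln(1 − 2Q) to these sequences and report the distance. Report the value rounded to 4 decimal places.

Mismatches occur at site 1 (C↔A, transversion), site 13 (A↔C, transversion), site 15 (G↔C, transversion), site 18 (G↔C, transversion), site 19 (C↔A, transversion), site 21 (G↔T, transversion), site 23 (A↔C, transversion), site 26 (A↔G, transition), site 28 (C↔A, transversion).
Of the 9 differences, 1 transition and 8 transversions over 32 sites: P = 1/32 = 0.031250, Q = 8/32 = 0.250000.
d = −0.5·ln(0.687500) − 0.25·ln(0.500000) = −0.5·(-0.374693) − 0.25·(-0.693147) = 0.3606.

0.3606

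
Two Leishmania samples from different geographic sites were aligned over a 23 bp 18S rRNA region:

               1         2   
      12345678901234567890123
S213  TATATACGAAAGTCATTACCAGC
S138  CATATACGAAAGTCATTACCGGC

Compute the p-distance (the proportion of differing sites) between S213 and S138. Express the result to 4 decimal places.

0.0870

The sequences differ at positions 1 (T/C), 21 (A/G).
There are 2 differences over 23 sites, so p = 2/23 = 0.0870.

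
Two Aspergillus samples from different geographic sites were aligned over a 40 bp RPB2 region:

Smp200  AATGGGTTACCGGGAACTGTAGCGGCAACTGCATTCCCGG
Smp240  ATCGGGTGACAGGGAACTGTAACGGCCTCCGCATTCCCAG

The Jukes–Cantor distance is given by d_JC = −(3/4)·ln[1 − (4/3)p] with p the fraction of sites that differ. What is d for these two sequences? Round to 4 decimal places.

0.2675

Differing sites — 2:A/T; 3:T/C; 8:T/G; 11:C/A; 22:G/A; 27:A/C; 28:A/T; 30:T/C; 39:G/A.
p = 9/40 = 0.225000.
d = −0.75 · ln(1 − (4/3)·0.225000) = −0.75 · ln(0.700000) = −0.75 · (-0.356675) = 0.2675.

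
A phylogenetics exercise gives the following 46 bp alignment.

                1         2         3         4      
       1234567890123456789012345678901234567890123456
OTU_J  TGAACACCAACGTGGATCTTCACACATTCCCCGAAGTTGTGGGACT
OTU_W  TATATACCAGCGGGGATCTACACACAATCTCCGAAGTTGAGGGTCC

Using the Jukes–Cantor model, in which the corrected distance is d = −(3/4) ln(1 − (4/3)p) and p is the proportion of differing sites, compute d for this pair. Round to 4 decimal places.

0.2880

The sequences differ at positions 2 (G/A), 3 (A/T), 5 (C/T), 10 (A/G), 13 (T/G), 20 (T/A), 27 (T/A), 30 (C/T), 40 (T/A), 44 (A/T), 46 (T/C).
p = 11/46 = 0.239130.
d = −0.75 · ln(1 − (4/3)·0.239130) = −0.75 · ln(0.681160) = −0.75 · (-0.383958) = 0.2880.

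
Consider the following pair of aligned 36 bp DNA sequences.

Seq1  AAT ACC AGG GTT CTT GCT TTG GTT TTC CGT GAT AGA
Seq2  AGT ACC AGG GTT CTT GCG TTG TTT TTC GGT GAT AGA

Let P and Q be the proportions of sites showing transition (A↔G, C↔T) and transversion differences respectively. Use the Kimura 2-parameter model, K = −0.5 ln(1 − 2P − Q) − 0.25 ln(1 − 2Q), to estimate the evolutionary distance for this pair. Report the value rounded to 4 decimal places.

0.1203

Mismatches occur at site 2 (A/G, transition), site 18 (T/G, transversion), site 22 (G/T, transversion), site 28 (C/G, transversion).
Of the 4 differences, 1 transition and 3 transversions over 36 sites: P = 1/36 = 0.027778, Q = 3/36 = 0.083333.
d = −0.5·ln(0.861111) − 0.25·ln(0.833334) = −0.5·(-0.149532) − 0.25·(-0.182321) = 0.1203.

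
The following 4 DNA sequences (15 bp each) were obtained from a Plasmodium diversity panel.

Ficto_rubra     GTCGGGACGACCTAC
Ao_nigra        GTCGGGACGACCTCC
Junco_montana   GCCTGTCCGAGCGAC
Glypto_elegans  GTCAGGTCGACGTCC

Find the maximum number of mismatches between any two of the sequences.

8

Pairwise Hamming distances:
  Ficto_rubra vs Ao_nigra: 1
  Ficto_rubra vs Junco_montana: 6
  Ficto_rubra vs Glypto_elegans: 4
  Ao_nigra vs Junco_montana: 7
  Ao_nigra vs Glypto_elegans: 3
  Junco_montana vs Glypto_elegans: 8
The largest is 8, between Junco_montana and Glypto_elegans.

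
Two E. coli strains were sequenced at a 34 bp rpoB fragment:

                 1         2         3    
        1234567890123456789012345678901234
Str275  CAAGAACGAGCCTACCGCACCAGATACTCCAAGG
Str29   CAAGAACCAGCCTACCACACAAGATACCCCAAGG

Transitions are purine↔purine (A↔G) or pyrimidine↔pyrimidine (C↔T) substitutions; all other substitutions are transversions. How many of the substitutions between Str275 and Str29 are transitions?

Mismatches occur at site 8 (G→C, transversion), site 17 (G→A, transition), site 21 (C→A, transversion), site 28 (T→C, transition).
Of the 4 differences, 2 transitions and 2 transversions, so the answer is 2.

2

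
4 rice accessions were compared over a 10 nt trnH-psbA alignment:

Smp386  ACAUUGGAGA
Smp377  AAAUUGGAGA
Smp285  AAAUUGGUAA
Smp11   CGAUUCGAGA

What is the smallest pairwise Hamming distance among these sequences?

Pairwise Hamming distances:
  Smp386 vs Smp377: 1
  Smp386 vs Smp285: 3
  Smp386 vs Smp11: 3
  Smp377 vs Smp285: 2
  Smp377 vs Smp11: 3
  Smp285 vs Smp11: 5
The smallest is 1, between Smp386 and Smp377.

1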